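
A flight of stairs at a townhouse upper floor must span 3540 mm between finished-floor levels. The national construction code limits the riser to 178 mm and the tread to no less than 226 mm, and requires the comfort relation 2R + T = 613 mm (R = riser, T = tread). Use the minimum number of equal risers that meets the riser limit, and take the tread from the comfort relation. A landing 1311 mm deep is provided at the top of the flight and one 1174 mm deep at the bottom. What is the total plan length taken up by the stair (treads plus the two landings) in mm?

3540 / 178 = 19.888 → round up to 20 risers.
R = 3540 ÷ 20 = 177 mm.
T = 613 − 2·177 = 259 mm, which satisfies the 226 mm minimum.
Going = (20 − 1) × 259 = 4921 mm.
Add landings: 4921 + 1311 + 1174 = 7406 mm.

7406 mm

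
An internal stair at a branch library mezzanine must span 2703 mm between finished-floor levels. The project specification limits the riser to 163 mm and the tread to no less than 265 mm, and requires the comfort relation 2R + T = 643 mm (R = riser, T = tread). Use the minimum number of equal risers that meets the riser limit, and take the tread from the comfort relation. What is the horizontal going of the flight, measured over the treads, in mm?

2703 / 163 = 16.58, so 17 risers are needed.
Riser R = 2703 / 17 = 159 mm, within the 163 mm limit.
Tread T = 643 − 2 × 159 = 325 mm (≥ 265 mm).
Treads = 17 − 1 = 16; going = 16 × 325 = 5200 mm.

5200 mm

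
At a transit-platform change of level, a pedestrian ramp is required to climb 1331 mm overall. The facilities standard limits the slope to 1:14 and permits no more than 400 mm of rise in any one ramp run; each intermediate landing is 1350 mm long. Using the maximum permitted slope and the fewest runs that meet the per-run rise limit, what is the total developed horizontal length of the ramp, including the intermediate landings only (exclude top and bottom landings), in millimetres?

1331 / 400 = 3.33, so 4 ramp runs are needed. That means 3 intermediate landings.
Ramp run (horizontal) at 1:14: 1331 × 14 = 18634 mm.
Intermediate landings: 3 × 1350 = 4050 mm.
Total developed length = 18634 + 4050 = 22684 mm.

22684 mm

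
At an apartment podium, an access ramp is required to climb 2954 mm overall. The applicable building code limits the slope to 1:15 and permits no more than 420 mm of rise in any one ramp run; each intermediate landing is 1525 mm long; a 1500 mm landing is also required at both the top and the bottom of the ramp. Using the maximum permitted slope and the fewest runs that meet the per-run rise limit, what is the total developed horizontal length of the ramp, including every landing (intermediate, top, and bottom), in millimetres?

57985 mm

2954 / 420 = 7.03, so 8 ramp runs are needed. That means 7 intermediate landings.
Ramp run (horizontal) at 1:15: 2954 × 15 = 44310 mm.
7 intermediate landings contribute 7 × 1525 = 10675 mm.
Top and bottom landings: 2 × 1500 = 3000 mm.
Total = 44310 + 10675 + 3000 = 57985 mm.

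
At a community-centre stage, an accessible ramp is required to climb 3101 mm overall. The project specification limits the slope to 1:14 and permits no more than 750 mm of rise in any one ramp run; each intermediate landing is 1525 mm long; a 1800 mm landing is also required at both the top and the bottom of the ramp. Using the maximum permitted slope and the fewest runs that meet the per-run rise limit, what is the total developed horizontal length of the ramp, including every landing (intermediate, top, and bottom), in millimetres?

53114 mm

3101 / 750 = 4.13, so 5 ramp runs are needed. That means 4 intermediate landings.
Horizontal run for 3101 mm of rise at 1:14 is 3101 × 14 = 43414 mm.
4 intermediate landings contribute 4 × 1525 = 6100 mm.
Top and bottom landings: 2 × 1800 = 3600 mm.
Total = 43414 + 6100 + 3600 = 53114 mm.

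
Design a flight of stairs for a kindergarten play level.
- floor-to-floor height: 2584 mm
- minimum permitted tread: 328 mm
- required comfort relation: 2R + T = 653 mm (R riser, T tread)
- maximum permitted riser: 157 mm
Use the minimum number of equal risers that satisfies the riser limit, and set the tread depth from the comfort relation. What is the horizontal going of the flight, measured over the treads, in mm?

5584 mm

⌈2584/157⌉ = 17 risers.
R = 2584 ÷ 17 = 152 mm.
T = 653 − 2·152 = 349 mm, which satisfies the 328 mm minimum.
17 risers give 16 treads; going = 16 × 349 = 5584 mm.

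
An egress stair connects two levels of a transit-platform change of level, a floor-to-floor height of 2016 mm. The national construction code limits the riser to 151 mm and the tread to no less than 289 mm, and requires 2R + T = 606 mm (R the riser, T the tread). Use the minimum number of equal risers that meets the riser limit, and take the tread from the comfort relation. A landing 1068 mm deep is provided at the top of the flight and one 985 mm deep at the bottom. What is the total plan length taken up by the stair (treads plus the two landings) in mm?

At most 151 each: 2016/151 = 13.35, giving 14 risers.
Each riser is 2016/14 = 144 mm (≤ 151 mm).
T = 606 − 2·144 = 318 mm, which satisfies the 289 mm minimum.
14 risers give 13 treads; going = 13 × 318 = 4134 mm.
Add landings: 4134 + 1068 + 985 = 6187 mm.

6187 mm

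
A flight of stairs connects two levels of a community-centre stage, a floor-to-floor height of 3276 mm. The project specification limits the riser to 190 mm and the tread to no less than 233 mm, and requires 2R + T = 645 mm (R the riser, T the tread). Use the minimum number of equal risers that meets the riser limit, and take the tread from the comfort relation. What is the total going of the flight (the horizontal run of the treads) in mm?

3276 / 190 = 17.242 → round up to 18 risers.
Each riser is 3276/18 = 182 mm (≤ 190 mm).
From 2R + T = 645: T = 645 − 364 = 281 mm.
18 risers give 17 treads; going = 17 × 281 = 4777 mm.

4777 mm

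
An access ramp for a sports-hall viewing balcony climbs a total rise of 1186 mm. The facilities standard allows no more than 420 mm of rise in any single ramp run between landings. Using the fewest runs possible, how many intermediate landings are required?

2 intermediate landings

1186 / 420 = 2.82, so 3 ramp runs are needed.
3 runs are separated by 2 intermediate landings.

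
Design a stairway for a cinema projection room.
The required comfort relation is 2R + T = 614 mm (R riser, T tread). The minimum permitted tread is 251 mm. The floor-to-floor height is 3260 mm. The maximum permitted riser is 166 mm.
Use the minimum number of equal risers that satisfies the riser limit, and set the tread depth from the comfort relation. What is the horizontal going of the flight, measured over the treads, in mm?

5472 mm

At most 166 each: 3260/166 = 19.64, giving 20 risers.
R = 3260 ÷ 20 = 163 mm.
T = 614 − 2·163 = 288 mm, which satisfies the 251 mm minimum.
20 risers give 19 treads; going = 19 × 288 = 5472 mm.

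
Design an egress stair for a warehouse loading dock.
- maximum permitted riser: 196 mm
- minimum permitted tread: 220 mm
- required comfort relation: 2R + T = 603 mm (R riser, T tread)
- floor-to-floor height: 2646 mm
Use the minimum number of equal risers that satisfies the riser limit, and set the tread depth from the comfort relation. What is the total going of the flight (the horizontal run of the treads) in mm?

At most 196 each: 2646/196 = 13.50, giving 14 risers.
Each riser is 2646/14 = 189 mm (≤ 196 mm).
T = 603 − 2·189 = 225 mm, which satisfies the 220 mm minimum.
14 risers give 13 treads; going = 13 × 225 = 2925 mm.

2925 mm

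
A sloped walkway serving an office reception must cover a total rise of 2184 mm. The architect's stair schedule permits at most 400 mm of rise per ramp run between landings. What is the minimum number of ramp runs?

6 runs

2184 / 400 = 5.460 → round up to 6 ramp runs.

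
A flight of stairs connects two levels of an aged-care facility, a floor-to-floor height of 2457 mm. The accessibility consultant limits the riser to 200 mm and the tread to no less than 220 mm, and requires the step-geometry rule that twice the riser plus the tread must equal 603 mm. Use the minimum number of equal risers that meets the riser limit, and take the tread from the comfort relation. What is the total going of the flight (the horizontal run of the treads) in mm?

At most 200 each: 2457/200 = 12.29, giving 13 risers.
Riser R = 2457 / 13 = 189 mm, within the 200 mm limit.
Tread T = 603 − 2 × 189 = 225 mm (≥ 220 mm).
13 risers give 12 treads; going = 12 × 225 = 2700 mm.

2700 mm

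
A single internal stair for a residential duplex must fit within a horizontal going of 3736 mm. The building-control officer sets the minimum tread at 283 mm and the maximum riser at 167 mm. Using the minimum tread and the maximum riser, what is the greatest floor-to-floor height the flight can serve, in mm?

2338 mm

3736 / 283 = 13.20, so 13 treads fit.
Risers = treads + 1 = 14.
Maximum height = 14 × 167 = 2338 mm.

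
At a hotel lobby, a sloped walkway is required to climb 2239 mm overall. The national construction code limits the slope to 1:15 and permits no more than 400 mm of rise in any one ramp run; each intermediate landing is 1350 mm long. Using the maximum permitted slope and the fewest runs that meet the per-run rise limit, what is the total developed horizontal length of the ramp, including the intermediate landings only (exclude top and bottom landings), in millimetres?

40335 mm

2239 / 400 = 5.60, so 6 ramp runs are needed. That means 5 intermediate landings.
Ramp run (horizontal) at 1:15: 2239 × 15 = 33585 mm.
5 intermediate landings contribute 5 × 1350 = 6750 mm.
Developed length = 33585 + 6750 = 40335 mm.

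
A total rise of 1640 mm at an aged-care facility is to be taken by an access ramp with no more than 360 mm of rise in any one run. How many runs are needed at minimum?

5 runs

At most 360 each: 1640/360 = 4.56, giving 5 ramp runs.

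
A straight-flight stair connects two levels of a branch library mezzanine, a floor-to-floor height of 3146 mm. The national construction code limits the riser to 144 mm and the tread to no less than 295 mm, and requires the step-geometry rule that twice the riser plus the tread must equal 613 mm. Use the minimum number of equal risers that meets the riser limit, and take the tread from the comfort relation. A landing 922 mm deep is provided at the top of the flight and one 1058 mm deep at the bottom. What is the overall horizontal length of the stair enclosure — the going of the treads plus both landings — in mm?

3146 / 144 = 21.85, so 22 risers are needed.
Each riser is 3146/22 = 143 mm (≤ 144 mm).
Tread T = 613 − 2 × 143 = 327 mm (≥ 295 mm).
22 risers give 21 treads; going = 21 × 327 = 6867 mm.
Enclosure = 6867 + 922 + 1058 = 8847 mm.

8847 mm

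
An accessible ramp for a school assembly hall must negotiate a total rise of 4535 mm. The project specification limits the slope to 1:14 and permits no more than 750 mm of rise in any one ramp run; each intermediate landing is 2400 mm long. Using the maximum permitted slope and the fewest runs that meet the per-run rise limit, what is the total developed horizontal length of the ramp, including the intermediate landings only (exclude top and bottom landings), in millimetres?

77890 mm

At most 750 each: 4535/750 = 6.05, giving 7 ramp runs. That means 6 intermediate landings.
Ramp run (horizontal) at 1:14: 4535 × 14 = 63490 mm.
Intermediate landings: 6 × 2400 = 14400 mm.
Developed length = 63490 + 14400 = 77890 mm.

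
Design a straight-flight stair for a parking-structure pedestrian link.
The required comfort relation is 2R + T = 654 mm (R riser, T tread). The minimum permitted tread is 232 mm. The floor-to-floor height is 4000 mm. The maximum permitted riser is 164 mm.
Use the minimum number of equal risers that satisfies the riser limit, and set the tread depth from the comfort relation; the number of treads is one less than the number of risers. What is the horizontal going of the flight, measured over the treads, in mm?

⌈4000/164⌉ = 25 risers.
Each riser is 4000/25 = 160 mm (≤ 164 mm).
From 2R + T = 654: T = 654 − 320 = 334 mm.
25 risers give 24 treads; going = 24 × 334 = 8016 mm.

8016 mm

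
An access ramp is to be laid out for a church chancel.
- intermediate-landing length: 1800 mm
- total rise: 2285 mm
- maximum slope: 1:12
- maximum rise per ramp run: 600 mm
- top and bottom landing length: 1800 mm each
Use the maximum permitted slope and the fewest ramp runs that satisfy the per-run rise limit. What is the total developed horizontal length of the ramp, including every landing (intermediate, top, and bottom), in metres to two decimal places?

At most 600 each: 2285/600 = 3.81, giving 4 ramp runs. That means 3 intermediate landings.
Horizontal run for 2285 mm of rise at 1:12 is 2285 × 12 = 27420 mm.
Intermediate landings: 3 × 1800 = 5400 mm.
Top and bottom landings: 2 × 1800 = 3600 mm.
Total = 27420 + 5400 + 3600 = 36420 mm.
= 36.42 m.

36.42 m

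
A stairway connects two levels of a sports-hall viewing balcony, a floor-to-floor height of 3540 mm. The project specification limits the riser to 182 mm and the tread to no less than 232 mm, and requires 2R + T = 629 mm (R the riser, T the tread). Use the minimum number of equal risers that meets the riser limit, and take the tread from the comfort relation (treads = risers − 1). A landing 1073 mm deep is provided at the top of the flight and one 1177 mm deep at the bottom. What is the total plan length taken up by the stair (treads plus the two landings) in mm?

⌈3540/182⌉ = 20 risers.
Each riser is 3540/20 = 177 mm (≤ 182 mm).
From 2R + T = 629: T = 629 − 354 = 275 mm.
Treads = 20 − 1 = 19; going = 19 × 275 = 5225 mm.
Add landings: 5225 + 1073 + 1177 = 7475 mm.

7475 mm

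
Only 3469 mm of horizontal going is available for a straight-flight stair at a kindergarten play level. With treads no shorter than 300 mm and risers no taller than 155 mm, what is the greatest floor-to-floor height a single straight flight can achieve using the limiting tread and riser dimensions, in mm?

3469 / 300 = 11.56, so 11 treads fit.
Risers = treads + 1 = 12.
Maximum height = 12 × 155 = 1860 mm.

1860 mm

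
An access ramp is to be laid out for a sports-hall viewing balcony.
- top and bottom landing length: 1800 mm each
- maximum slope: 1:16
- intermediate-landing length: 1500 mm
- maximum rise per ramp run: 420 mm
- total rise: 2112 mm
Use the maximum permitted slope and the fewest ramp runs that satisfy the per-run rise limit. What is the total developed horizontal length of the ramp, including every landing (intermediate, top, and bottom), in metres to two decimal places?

44.89 m

2112 / 420 = 5.029 → round up to 6 ramp runs. That means 5 intermediate landings.
Ramp run (horizontal) at 1:16: 2112 × 16 = 33792 mm.
5 intermediate landings contribute 5 × 1500 = 7500 mm.
Top and bottom landings: 2 × 1800 = 3600 mm.
Total = 33792 + 7500 + 3600 = 44892 mm.
= 44.89 m.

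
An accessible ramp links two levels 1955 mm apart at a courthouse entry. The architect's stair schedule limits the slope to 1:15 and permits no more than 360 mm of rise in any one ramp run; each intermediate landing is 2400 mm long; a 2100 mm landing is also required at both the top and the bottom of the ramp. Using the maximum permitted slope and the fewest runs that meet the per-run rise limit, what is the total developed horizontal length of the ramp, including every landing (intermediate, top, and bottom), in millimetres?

45525 mm

⌈1955/360⌉ = 6 ramp runs. That means 5 intermediate landings.
Horizontal run for 1955 mm of rise at 1:15 is 1955 × 15 = 29325 mm.
Intermediate landings: 5 × 2400 = 12000 mm.
Top and bottom landings: 2 × 2100 = 4200 mm.
Total = 29325 + 12000 + 4200 = 45525 mm.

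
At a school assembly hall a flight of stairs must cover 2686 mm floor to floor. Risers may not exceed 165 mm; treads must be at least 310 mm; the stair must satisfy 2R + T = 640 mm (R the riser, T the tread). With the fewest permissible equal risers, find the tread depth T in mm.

324 mm

2686 / 165 = 16.28, so 17 risers are needed.
Each riser is 2686/17 = 158 mm (≤ 165 mm).
T = 640 − 2·158 = 324 mm, which satisfies the 310 mm minimum.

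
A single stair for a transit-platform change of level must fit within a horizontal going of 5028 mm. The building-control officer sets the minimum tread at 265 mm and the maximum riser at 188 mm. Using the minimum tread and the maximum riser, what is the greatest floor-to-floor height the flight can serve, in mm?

3572 mm

5028 / 265 = 18.97, so 18 treads fit.
Risers = treads + 1 = 19.
Maximum height = 19 × 188 = 3572 mm.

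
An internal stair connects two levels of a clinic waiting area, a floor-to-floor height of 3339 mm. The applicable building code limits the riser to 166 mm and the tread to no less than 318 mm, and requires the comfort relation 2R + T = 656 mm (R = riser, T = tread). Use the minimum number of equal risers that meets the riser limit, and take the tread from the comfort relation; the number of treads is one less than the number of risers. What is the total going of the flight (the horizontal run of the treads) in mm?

3339 / 166 = 20.11, so 21 risers are needed.
R = 3339 ÷ 21 = 159 mm.
From 2R + T = 656: T = 656 − 318 = 338 mm.
21 risers give 20 treads; going = 20 × 338 = 6760 mm.

6760 mm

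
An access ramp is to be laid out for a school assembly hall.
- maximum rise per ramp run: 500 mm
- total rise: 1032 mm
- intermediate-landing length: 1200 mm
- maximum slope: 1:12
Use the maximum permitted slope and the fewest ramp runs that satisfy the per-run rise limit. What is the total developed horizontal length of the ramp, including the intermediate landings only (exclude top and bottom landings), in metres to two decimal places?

14.78 m

At most 500 each: 1032/500 = 2.06, giving 3 ramp runs. That means 2 intermediate landings.
Ramp run (horizontal) at 1:12: 1032 × 12 = 12384 mm.
2 intermediate landings contribute 2 × 1200 = 2400 mm.
Total developed length = 12384 + 2400 = 14784 mm.
= 14.78 m.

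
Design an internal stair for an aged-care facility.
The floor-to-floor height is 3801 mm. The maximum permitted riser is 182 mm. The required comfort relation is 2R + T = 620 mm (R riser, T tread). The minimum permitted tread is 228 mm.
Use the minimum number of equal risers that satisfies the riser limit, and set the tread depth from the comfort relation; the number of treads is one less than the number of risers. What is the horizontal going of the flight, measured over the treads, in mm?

3801 / 182 = 20.885 → round up to 21 risers.
R = 3801 ÷ 21 = 181 mm.
From 2R + T = 620: T = 620 − 362 = 258 mm.
21 risers give 20 treads; going = 20 × 258 = 5160 mm.

5160 mm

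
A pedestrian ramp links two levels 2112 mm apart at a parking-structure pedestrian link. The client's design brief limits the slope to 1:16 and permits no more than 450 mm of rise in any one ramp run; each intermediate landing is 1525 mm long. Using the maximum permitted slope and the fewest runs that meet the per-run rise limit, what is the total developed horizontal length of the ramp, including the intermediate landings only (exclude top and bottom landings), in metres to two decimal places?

39.89 m

2112 / 450 = 4.693 → round up to 5 ramp runs. That means 4 intermediate landings.
Ramp run (horizontal) at 1:16: 2112 × 16 = 33792 mm.
Intermediate landings: 4 × 1525 = 6100 mm.
Developed length = 33792 + 6100 = 39892 mm.
= 39.89 m.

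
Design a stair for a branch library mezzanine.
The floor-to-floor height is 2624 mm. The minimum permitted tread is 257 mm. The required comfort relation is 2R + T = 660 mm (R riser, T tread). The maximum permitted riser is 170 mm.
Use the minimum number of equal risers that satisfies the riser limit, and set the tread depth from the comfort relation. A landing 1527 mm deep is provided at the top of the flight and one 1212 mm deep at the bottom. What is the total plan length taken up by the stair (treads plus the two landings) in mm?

7719 mm

⌈2624/170⌉ = 16 risers.
R = 2624 ÷ 16 = 164 mm.
From 2R + T = 660: T = 660 − 328 = 332 mm.
16 risers give 15 treads; going = 15 × 332 = 4980 mm.
Enclosure = 4980 + 1527 + 1212 = 7719 mm.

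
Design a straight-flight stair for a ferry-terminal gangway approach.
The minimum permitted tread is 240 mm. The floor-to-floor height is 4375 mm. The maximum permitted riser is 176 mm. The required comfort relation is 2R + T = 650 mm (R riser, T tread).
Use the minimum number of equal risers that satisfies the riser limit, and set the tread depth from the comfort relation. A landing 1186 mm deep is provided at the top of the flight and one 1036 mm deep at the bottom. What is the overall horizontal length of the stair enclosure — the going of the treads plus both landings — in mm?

9422 mm

4375 / 176 = 24.86, so 25 risers are needed.
R = 4375 ÷ 25 = 175 mm.
From 2R + T = 650: T = 650 − 350 = 300 mm.
25 risers give 24 treads; going = 24 × 300 = 7200 mm.
Add landings: 7200 + 1186 + 1036 = 9422 mm.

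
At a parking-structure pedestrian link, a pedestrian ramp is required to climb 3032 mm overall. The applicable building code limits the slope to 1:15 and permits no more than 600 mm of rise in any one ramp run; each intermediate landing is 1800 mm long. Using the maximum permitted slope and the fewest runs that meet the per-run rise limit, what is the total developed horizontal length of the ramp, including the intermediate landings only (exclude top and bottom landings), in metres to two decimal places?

3032 / 600 = 5.05, so 6 ramp runs are needed. That means 5 intermediate landings.
Ramp run (horizontal) at 1:15: 3032 × 15 = 45480 mm.
5 intermediate landings contribute 5 × 1800 = 9000 mm.
Developed length = 45480 + 9000 = 54480 mm.
= 54.48 m.

54.48 m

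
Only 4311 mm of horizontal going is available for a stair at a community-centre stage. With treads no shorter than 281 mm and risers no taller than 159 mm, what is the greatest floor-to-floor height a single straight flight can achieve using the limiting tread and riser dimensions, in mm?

4311 / 281 = 15.34, so 15 treads fit.
Risers = treads + 1 = 16.
Maximum height = 16 × 159 = 2544 mm.

2544 mm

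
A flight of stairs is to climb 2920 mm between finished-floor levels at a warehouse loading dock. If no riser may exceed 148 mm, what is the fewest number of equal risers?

20 risers

⌈2920/148⌉ = 20 risers.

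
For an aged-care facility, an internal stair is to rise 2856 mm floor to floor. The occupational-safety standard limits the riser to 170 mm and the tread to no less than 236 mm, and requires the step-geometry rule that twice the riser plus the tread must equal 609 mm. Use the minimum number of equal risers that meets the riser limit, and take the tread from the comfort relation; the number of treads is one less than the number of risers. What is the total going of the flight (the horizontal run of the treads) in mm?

⌈2856/170⌉ = 17 risers.
Each riser is 2856/17 = 168 mm (≤ 170 mm).
T = 609 − 2·168 = 273 mm, which satisfies the 236 mm minimum.
Going = (17 − 1) × 273 = 4368 mm.

4368 mm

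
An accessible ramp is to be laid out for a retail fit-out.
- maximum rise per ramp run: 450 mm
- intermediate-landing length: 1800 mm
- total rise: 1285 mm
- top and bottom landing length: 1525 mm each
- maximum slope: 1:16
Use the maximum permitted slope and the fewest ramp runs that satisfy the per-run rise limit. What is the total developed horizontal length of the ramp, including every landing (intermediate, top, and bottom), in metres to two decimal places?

At most 450 each: 1285/450 = 2.86, giving 3 ramp runs. That means 2 intermediate landings.
Ramp run (horizontal) at 1:16: 1285 × 16 = 20560 mm.
2 intermediate landings contribute 2 × 1800 = 3600 mm.
Top and bottom landings: 2 × 1525 = 3050 mm.
Total = 20560 + 3600 + 3050 = 27210 mm.
= 27.21 m.

27.21 m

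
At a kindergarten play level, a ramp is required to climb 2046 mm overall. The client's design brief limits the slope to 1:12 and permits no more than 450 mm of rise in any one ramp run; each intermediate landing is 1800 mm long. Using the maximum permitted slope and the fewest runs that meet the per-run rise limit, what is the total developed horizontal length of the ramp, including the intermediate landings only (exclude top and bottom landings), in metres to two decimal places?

31.75 m

At most 450 each: 2046/450 = 4.55, giving 5 ramp runs. That means 4 intermediate landings.
Ramp run (horizontal) at 1:12: 2046 × 12 = 24552 mm.
4 intermediate landings contribute 4 × 1800 = 7200 mm.
Developed length = 24552 + 7200 = 31752 mm.
= 31.75 m.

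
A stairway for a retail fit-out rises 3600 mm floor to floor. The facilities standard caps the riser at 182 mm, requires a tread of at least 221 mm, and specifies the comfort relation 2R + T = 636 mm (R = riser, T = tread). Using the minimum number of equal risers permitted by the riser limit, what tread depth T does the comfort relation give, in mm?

3600 / 182 = 19.780 → round up to 20 risers.
Riser R = 3600 / 20 = 180 mm, within the 182 mm limit.
From 2R + T = 636: T = 636 − 360 = 276 mm.

276 mm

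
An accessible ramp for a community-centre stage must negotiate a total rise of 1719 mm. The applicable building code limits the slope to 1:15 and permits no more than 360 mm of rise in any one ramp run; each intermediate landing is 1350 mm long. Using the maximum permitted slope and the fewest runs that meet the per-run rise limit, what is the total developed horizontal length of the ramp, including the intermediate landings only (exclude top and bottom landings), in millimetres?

31185 mm

1719 / 360 = 4.775 → round up to 5 ramp runs. That means 4 intermediate landings.
Horizontal run for 1719 mm of rise at 1:15 is 1719 × 15 = 25785 mm.
Intermediate landings: 4 × 1350 = 5400 mm.
Developed length = 25785 + 5400 = 31185 mm.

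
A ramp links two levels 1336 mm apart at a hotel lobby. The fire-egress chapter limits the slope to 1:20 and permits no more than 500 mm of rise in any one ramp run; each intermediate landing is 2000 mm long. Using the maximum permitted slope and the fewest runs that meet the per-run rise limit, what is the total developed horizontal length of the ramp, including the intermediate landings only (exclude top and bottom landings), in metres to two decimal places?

⌈1336/500⌉ = 3 ramp runs. That means 2 intermediate landings.
Ramp run (horizontal) at 1:20: 1336 × 20 = 26720 mm.
Intermediate landings: 2 × 2000 = 4000 mm.
Total developed length = 26720 + 4000 = 30720 mm.
= 30.72 m.

30.72 m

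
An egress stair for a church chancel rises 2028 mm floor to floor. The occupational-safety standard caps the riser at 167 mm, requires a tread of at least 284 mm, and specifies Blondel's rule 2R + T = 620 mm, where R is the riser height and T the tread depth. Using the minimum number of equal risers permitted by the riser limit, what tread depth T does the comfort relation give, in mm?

At most 167 each: 2028/167 = 12.14, giving 13 risers.
Each riser is 2028/13 = 156 mm (≤ 167 mm).
T = 620 − 2·156 = 308 mm, which satisfies the 284 mm minimum.

308 mm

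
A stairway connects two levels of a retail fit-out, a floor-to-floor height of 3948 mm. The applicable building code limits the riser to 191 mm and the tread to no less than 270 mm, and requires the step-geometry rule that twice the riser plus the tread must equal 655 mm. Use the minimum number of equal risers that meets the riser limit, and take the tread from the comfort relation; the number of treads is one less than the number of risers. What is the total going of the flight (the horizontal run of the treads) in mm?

5580 mm

3948 / 191 = 20.670 → round up to 21 risers.
R = 3948 ÷ 21 = 188 mm.
Tread T = 655 − 2 × 188 = 279 mm (≥ 270 mm).
Treads = 21 − 1 = 20; going = 20 × 279 = 5580 mm.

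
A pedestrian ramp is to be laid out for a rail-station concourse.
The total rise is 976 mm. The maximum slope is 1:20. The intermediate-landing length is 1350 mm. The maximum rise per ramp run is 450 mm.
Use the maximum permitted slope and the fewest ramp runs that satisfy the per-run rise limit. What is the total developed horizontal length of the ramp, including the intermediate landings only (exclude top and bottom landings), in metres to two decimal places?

22.22 m

At most 450 each: 976/450 = 2.17, giving 3 ramp runs. That means 2 intermediate landings.
Horizontal run for 976 mm of rise at 1:20 is 976 × 20 = 19520 mm.
2 intermediate landings contribute 2 × 1350 = 2700 mm.
Total developed length = 19520 + 2700 = 22220 mm.
= 22.22 m.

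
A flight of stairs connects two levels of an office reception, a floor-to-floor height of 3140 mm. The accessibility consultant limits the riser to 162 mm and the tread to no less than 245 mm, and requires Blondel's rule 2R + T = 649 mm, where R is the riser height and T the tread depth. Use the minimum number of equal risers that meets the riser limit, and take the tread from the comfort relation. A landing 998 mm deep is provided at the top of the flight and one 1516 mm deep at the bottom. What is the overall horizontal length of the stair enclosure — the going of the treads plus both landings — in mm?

8879 mm

3140 / 162 = 19.38, so 20 risers are needed.
Riser R = 3140 / 20 = 157 mm, within the 162 mm limit.
From 2R + T = 649: T = 649 − 314 = 335 mm.
Treads = 20 − 1 = 19; going = 19 × 335 = 6365 mm.
Add landings: 6365 + 998 + 1516 = 8879 mm.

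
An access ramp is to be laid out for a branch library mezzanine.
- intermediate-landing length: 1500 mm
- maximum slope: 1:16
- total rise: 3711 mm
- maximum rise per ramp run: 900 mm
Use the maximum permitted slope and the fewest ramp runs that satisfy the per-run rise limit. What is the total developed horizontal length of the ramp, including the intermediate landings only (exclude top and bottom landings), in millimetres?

65376 mm

⌈3711/900⌉ = 5 ramp runs. That means 4 intermediate landings.
Ramp run (horizontal) at 1:16: 3711 × 16 = 59376 mm.
4 intermediate landings contribute 4 × 1500 = 6000 mm.
Developed length = 59376 + 6000 = 65376 mm.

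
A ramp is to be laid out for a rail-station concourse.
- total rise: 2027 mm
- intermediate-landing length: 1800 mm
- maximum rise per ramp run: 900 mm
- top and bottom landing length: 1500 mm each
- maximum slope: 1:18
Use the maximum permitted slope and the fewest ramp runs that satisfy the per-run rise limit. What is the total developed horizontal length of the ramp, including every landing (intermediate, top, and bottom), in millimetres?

2027 / 900 = 2.252 → round up to 3 ramp runs. That means 2 intermediate landings.
Horizontal run for 2027 mm of rise at 1:18 is 2027 × 18 = 36486 mm.
Intermediate landings: 2 × 1800 = 3600 mm.
Top and bottom landings: 2 × 1500 = 3000 mm.
Total = 36486 + 3600 + 3000 = 43086 mm.

43086 mm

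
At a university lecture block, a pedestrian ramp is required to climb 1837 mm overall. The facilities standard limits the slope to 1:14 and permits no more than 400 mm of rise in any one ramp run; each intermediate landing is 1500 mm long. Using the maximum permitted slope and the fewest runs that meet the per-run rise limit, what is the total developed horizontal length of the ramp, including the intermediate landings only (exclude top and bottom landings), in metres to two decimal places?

31.72 m

1837 / 400 = 4.59, so 5 ramp runs are needed. That means 4 intermediate landings.
Horizontal run for 1837 mm of rise at 1:14 is 1837 × 14 = 25718 mm.
4 intermediate landings contribute 4 × 1500 = 6000 mm.
Total developed length = 25718 + 6000 = 31718 mm.
= 31.72 m.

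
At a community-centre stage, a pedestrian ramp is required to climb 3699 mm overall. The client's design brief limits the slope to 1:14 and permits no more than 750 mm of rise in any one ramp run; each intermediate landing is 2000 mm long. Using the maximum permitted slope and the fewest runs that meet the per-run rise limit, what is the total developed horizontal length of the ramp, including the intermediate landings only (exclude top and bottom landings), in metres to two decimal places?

3699 / 750 = 4.93, so 5 ramp runs are needed. That means 4 intermediate landings.
Horizontal run for 3699 mm of rise at 1:14 is 3699 × 14 = 51786 mm.
Intermediate landings: 4 × 2000 = 8000 mm.
Total developed length = 51786 + 8000 = 59786 mm.
= 59.79 m.

59.79 m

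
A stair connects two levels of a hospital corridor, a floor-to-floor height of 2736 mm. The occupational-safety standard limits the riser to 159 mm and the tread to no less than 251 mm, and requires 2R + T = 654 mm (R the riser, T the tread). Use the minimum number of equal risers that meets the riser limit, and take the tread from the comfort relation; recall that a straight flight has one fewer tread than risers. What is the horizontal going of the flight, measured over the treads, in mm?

At most 159 each: 2736/159 = 17.21, giving 18 risers.
Riser R = 2736 / 18 = 152 mm, within the 159 mm limit.
From 2R + T = 654: T = 654 − 304 = 350 mm.
Treads = 18 − 1 = 17; going = 17 × 350 = 5950 mm.

5950 mm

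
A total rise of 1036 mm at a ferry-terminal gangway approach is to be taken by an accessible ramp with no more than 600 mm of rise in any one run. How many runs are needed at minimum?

1036 / 600 = 1.727 → round up to 2 ramp runs.

2 runs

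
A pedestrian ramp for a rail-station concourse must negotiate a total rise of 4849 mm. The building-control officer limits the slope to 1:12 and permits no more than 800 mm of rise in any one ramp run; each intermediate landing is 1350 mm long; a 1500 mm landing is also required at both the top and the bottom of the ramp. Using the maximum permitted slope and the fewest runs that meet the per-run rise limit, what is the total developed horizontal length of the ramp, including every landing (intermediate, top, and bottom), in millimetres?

69288 mm

⌈4849/800⌉ = 7 ramp runs. That means 6 intermediate landings.
Horizontal run for 4849 mm of rise at 1:12 is 4849 × 12 = 58188 mm.
6 intermediate landings contribute 6 × 1350 = 8100 mm.
Top and bottom landings: 2 × 1500 = 3000 mm.
Total = 58188 + 8100 + 3000 = 69288 mm.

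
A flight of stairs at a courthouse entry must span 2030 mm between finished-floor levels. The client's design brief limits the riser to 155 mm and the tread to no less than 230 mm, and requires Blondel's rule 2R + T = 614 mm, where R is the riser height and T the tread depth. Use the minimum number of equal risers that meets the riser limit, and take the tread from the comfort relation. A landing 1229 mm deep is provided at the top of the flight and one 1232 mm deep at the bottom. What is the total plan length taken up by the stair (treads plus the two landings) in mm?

6673 mm

2030 / 155 = 13.10, so 14 risers are needed.
Riser R = 2030 / 14 = 145 mm, within the 155 mm limit.
From 2R + T = 614: T = 614 − 290 = 324 mm.
14 risers give 13 treads; going = 13 × 324 = 4212 mm.
Add landings: 4212 + 1229 + 1232 = 6673 mm.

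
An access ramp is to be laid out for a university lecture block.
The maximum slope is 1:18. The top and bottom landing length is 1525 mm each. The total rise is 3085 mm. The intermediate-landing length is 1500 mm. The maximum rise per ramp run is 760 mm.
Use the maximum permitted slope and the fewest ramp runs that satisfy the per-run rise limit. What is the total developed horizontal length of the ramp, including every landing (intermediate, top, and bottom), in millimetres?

At most 760 each: 3085/760 = 4.06, giving 5 ramp runs. That means 4 intermediate landings.
Ramp run (horizontal) at 1:18: 3085 × 18 = 55530 mm.
Intermediate landings: 4 × 1500 = 6000 mm.
Top and bottom landings: 2 × 1525 = 3050 mm.
Total = 55530 + 6000 + 3050 = 64580 mm.

64580 mm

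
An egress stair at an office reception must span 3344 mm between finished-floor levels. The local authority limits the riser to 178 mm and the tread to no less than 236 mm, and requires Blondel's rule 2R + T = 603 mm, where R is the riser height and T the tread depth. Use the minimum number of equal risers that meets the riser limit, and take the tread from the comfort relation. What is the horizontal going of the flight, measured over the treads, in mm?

⌈3344/178⌉ = 19 risers.
Each riser is 3344/19 = 176 mm (≤ 178 mm).
Tread T = 603 − 2 × 176 = 251 mm (≥ 236 mm).
Treads = 19 − 1 = 18; going = 18 × 251 = 4518 mm.

4518 mm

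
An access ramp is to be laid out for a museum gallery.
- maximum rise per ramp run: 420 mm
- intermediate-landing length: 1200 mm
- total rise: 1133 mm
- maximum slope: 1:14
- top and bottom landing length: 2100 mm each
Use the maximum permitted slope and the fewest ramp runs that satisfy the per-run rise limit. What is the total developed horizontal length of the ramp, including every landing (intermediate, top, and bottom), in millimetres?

1133 / 420 = 2.698 → round up to 3 ramp runs. That means 2 intermediate landings.
Horizontal run for 1133 mm of rise at 1:14 is 1133 × 14 = 15862 mm.
Intermediate landings: 2 × 1200 = 2400 mm.
Top and bottom landings: 2 × 2100 = 4200 mm.
Total = 15862 + 2400 + 4200 = 22462 mm.

22462 mm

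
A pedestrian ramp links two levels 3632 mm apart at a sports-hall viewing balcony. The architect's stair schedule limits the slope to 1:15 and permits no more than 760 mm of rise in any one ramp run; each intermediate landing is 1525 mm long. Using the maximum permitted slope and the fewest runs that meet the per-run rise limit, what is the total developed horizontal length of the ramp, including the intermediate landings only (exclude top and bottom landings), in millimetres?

3632 / 760 = 4.779 → round up to 5 ramp runs. That means 4 intermediate landings.
Horizontal run for 3632 mm of rise at 1:15 is 3632 × 15 = 54480 mm.
4 intermediate landings contribute 4 × 1525 = 6100 mm.
Developed length = 54480 + 6100 = 60580 mm.

60580 mm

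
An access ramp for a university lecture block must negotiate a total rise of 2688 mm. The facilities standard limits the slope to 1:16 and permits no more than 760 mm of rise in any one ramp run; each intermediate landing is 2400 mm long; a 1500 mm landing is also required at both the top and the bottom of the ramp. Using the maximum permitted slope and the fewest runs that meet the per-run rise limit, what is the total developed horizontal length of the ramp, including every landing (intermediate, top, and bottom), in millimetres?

53208 mm

2688 / 760 = 3.537 → round up to 4 ramp runs. That means 3 intermediate landings.
Ramp run (horizontal) at 1:16: 2688 × 16 = 43008 mm.
3 intermediate landings contribute 3 × 2400 = 7200 mm.
Top and bottom landings: 2 × 1500 = 3000 mm.
Total = 43008 + 7200 + 3000 = 53208 mm.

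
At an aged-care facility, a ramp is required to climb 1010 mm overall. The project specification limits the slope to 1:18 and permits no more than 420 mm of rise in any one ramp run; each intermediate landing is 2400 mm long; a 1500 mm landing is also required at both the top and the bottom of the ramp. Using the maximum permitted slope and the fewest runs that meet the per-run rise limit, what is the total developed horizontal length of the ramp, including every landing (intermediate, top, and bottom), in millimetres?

25980 mm

⌈1010/420⌉ = 3 ramp runs. That means 2 intermediate landings.
Ramp run (horizontal) at 1:18: 1010 × 18 = 18180 mm.
Intermediate landings: 2 × 2400 = 4800 mm.
Top and bottom landings: 2 × 1500 = 3000 mm.
Total = 18180 + 4800 + 3000 = 25980 mm.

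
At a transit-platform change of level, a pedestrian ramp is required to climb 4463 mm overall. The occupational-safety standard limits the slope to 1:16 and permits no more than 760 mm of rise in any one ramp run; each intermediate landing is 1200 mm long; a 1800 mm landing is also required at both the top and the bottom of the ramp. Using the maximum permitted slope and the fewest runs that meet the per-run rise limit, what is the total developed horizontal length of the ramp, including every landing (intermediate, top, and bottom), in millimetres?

4463 / 760 = 5.87, so 6 ramp runs are needed. That means 5 intermediate landings.
Ramp run (horizontal) at 1:16: 4463 × 16 = 71408 mm.
Intermediate landings: 5 × 1200 = 6000 mm.
Top and bottom landings: 2 × 1800 = 3600 mm.
Total = 71408 + 6000 + 3600 = 81008 mm.

81008 mm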